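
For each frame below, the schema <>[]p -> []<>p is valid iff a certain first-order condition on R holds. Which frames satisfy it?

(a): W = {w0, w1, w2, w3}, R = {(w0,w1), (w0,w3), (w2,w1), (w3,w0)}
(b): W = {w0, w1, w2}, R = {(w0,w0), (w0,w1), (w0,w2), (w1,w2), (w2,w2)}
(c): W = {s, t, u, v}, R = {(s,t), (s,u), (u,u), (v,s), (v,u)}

Frame correspondent (Sahlqvist): forall x forall y forall z (Rxy & Rxz -> exists w (Ryw & Rzw)) — i.e. convergence.
(a): fails — Rw0w1 and Rw0w1 but w1 and w1 have no common successor.
(b): condition met.
(c): fails — Rsu and Rst but u and t have no common successor.

(b)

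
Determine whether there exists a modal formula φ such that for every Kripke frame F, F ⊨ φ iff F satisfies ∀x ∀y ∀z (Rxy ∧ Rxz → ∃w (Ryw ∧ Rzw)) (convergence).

The condition is convergence. A defining modal formula is ◇□r → □◇r.
Suppose ◇□r→□◇r is valid. Take Rxy, Rxz and set V(r)={w : Ryw}. Then □r at y so ◇□r at x, so □◇r at x, so ◇r at z, giving w with Rzw and Ryw.

Yes — defined by ◇□r → □◇r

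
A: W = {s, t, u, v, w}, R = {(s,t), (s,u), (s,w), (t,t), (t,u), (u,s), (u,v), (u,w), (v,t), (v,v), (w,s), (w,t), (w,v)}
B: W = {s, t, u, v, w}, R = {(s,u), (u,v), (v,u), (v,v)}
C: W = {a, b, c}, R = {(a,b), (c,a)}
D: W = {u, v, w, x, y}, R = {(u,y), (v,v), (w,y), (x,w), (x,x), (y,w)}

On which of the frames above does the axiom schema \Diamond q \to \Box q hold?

Frame correspondent (Sahlqvist): \forall x \forall y \forall z (Rxy \wedge Rxz \to y = z) — i.e. partial functionality.
A: fails — s sees both t and u.
B: fails — v sees both u and v.
C: ✓.
D: fails — x sees both w and x.

C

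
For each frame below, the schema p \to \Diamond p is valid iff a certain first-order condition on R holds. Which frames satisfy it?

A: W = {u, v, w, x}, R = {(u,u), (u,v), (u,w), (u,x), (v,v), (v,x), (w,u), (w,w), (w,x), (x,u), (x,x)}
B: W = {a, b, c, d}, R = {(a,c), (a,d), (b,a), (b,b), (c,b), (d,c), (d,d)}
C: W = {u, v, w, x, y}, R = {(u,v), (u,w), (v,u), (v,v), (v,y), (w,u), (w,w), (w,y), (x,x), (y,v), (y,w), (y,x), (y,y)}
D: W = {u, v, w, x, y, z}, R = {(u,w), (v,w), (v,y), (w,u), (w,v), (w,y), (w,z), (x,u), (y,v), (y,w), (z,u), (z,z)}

This is the axiom for reflexivity; its first-order frame correspondent is \forall x Rxx.
A: holds.
B: fails — world a does not see itself.
C: fails — world u does not see itself.
D: fails — world u does not see itself.

A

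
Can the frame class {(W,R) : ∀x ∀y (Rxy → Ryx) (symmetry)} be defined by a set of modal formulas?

The condition is symmetry. A defining modal formula is q → □◇q.
Suppose q→□◇q is valid. Take Rxy and set V(q)={x}. Then q at x, so □◇q at x, so ◇q at y, so some z with Ryz has q; z=x, i.e. Ryx.

Definable; q → □◇q defines it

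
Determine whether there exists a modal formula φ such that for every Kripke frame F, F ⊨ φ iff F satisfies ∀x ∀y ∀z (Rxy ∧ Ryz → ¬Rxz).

Not definable by any modal formula

If a class were modally definable it would be closed under surjective bounded morphisms (Goldblatt–Thomason).
The 5-cycle (worlds s,t,u,v,w with s→t→u→v→w→s) is intransitive. Mapping every world to a single reflexive point • is a surjective bounded morphism; the reflexive point is not intransitive (R••∧R•• but R••).
Hence intransitivity is not modally definable.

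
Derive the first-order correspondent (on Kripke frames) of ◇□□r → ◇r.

This is a Sahlqvist (Geach-type) schema ◇^1□^2r → □^0◇^1r.
Minimal-valuation argument: fix x; take any y with xR^1y and any z with xR^0z. Set V(r) to the set of worlds R-reachable from y in exactly 2 steps. Then □^2r holds at y, so the antecedent holds at x; validity forces ◇^1r at z, giving a w with zR^1w and yR^2w.
First-order correspondent: ∀x ∀y (xRy → ∃w (yR²w ∧ xRw)).

∀x ∀y (xRy → ∃w (yR²w ∧ xRw))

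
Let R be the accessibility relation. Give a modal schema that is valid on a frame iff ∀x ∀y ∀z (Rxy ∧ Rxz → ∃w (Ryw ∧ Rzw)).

A defining formula is ◇□q → □◇q (the .2 axiom).
Suppose ◇□q→□◇q is valid. Take Rxy, Rxz and set V(q)={w : Ryw}. Then □q at y so ◇□q at x, so □◇q at x, so ◇q at z, giving w with Rzw and Ryw.

◇□q → □◇q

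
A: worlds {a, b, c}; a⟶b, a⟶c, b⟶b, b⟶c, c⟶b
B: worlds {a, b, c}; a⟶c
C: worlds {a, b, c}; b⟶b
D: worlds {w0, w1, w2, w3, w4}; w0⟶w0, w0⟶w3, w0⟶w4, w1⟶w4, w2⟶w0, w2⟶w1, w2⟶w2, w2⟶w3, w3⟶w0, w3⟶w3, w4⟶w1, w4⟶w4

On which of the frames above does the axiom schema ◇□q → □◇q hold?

Frame correspondent (Sahlqvist): ∀x ∀y ∀z (Rxy ∧ Rxz → ∃w (Ryw ∧ Rzw)) — i.e. convergence.
A: condition met.
B: fails — Rac and Rac but c and c have no common successor.
C: condition met.
D: fails — Rw0w4 and Rw0w3 but w4 and w3 have no common successor.

A, C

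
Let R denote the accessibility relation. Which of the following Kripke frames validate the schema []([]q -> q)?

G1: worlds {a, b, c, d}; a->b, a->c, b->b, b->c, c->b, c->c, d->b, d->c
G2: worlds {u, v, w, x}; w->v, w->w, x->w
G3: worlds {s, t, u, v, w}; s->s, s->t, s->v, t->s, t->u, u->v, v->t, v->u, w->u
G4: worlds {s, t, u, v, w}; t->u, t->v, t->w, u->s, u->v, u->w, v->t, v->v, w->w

G1

The schema corresponds to shift-reflexivity: forall x forall y (Rxy -> Ryy).
G1: ✓.
G2: fails — Rwv but not Rvv.
G3: fails — Ruv but not Rvv.
G4: fails — Rus but not Rss.
Valid on: G1.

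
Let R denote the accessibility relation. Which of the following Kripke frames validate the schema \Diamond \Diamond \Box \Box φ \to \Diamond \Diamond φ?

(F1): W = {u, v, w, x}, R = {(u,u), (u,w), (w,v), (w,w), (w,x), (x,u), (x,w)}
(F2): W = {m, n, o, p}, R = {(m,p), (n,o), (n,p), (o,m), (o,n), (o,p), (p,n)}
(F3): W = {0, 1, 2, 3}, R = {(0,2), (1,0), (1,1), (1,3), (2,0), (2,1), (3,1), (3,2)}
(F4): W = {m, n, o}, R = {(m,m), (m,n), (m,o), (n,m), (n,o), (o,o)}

(F2), (F3), (F4)

The schema corresponds to a generalized confluence (Geach) condition: \forall x \forall y (x R^2 y \to \exists w (y R^2 w \wedge x R^2 w)).
(F1): fails — uR²v but no t with vR²t and uR²t.
(F2): satisfies the condition.
(F3): satisfies the condition.
(F4): satisfies the condition.
Valid on: (F2), (F3), (F4).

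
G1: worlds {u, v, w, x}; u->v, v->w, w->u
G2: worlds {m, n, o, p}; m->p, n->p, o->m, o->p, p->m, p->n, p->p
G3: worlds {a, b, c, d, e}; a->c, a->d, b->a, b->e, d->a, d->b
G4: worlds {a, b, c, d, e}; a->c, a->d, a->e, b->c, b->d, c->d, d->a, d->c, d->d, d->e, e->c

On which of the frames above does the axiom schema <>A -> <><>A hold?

G2

The schema corresponds to a generalized confluence (Geach) condition: forall x forall y (xRy -> exists w (y = w & x R^2 w)).
G1: fails — uRv but no t with v=t and uR²t.
G2: holds.
G3: fails — aRc but no w with c=w and aR²w.
G4: fails — eRc but no w with c=w and eR²w.
Valid on: G2.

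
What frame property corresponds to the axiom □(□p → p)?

Suppose □(□p→p) is valid. Take Rxy and set V(p)={w : Ryw}. Then at y, □p holds; since □(□p→p) at x, □p→p at y, so p at y, i.e. Ryy.
The converse is a direct semantic check.
Frame condition: ∀x ∀y (Rxy → Ryy).

shift-reflexivity: ∀x ∀y (Rxy → Ryy)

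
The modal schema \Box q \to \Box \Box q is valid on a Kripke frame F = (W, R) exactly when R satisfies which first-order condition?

Suppose □q→□□q is valid. Take Rxy, Ryz and set V(q)={w : Rxw}. Then □q at x, so □□q at x, so □q at y, so q at z, i.e. Rxz.
The converse is a direct semantic check.
Frame condition: \forall x \forall y \forall z (Rxy \wedge Ryz \to Rxz).

transitivity: \forall x \forall y \forall z (Rxy \wedge Ryz \to Rxz)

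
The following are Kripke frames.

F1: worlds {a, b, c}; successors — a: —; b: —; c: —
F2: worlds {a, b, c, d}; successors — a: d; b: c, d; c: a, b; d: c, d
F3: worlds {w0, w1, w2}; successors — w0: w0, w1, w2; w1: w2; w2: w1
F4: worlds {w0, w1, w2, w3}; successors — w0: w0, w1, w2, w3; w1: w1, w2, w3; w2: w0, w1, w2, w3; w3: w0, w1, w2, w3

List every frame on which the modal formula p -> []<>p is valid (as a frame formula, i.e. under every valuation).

Frame correspondent (Sahlqvist): forall x forall y (Rxy -> Ryx) — i.e. symmetry.
F1: condition met.
F2: fails — Rdc but not Rcd.
F3: fails — Rw0w1 but not Rw1w0.
F4: fails — Rw0w1 but not Rw1w0.

F1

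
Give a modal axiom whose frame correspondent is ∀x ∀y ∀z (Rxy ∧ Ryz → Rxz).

□q → □□q

A defining formula is □q → □□q (the 4 axiom).
Suppose □q→□□q is valid. Take Rxy, Ryz and set V(q)={w : Rxw}. Then □q at x, so □□q at x, so □q at y, so q at z, i.e. Rxz.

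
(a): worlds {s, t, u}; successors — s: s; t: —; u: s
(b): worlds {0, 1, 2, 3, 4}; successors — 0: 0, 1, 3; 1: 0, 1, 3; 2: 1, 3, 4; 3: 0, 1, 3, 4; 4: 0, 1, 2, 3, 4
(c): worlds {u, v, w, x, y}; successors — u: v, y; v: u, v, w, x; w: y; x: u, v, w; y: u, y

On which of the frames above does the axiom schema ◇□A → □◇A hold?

(a), (b)

The schema corresponds to convergence: ∀x ∀y ∀z (Rxy ∧ Rxz → ∃w (Ryw ∧ Rzw)).
(a): condition met.
(b): condition met.
(c): fails — Rvv and Rvw but v and w have no common successor.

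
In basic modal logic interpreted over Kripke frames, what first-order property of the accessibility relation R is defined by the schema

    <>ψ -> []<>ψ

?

the Euclidean property

Suppose ◇ψ→□◇ψ is valid. Take Rxy, Rxz and set V(ψ)={y}. Then ◇ψ at x, so □◇ψ at x, so ◇ψ at z, so some w with Rzw has ψ; w=y, i.e. Rzy. By symmetry of the argument, Ryz.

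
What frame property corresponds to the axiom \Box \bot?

emptiness of R: \forall x \forall y \neg Rxy

This is the Ver axiom.
Its frame correspondent is emptiness of R — \forall x \forall y \neg Rxy.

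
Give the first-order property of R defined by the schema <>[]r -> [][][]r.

This is a Sahlqvist (Geach-type) schema ◇^1□^1r → □^3◇^0r.
Minimal-valuation argument: fix x; take any y with xR^1y and any z with xR^3z. Set V(r) to the set of worlds R-reachable from y in exactly 1 step. Then □^1r holds at y, so the antecedent holds at x; validity forces ◇^0r at z, giving a w with zR^0w and yR^1w.
First-order correspondent: forall x forall y forall z ((xRy & x R^3 z) -> exists w (yRw & z = w)).

forall x forall y forall z ((xRy & x R^3 z) -> exists w (yRw & z = w))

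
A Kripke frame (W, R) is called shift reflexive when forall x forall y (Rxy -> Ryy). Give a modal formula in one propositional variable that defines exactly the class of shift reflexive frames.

□(□p → p)

A defining formula is □(□p → p) (the T□ axiom).
Suppose □(□p→p) is valid. Take Rxy and set V(p)={w : Ryw}. Then at y, □p holds; since □(□p→p) at x, □p→p at y, so p at y, i.e. Ryy.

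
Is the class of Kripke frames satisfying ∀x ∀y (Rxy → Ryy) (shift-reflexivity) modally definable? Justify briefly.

Yes — defined by □(□p → p)

The condition is shift-reflexivity. A defining modal formula is □(□p → p).
Suppose □(□p→p) is valid. Take Rxy and set V(p)={w : Ryw}. Then at y, □p holds; since □(□p→p) at x, □p→p at y, so p at y, i.e. Ryy.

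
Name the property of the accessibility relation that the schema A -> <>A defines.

reflexivity: forall x Rxx

Equivalently (dual form): □A → A.
Suppose □A→A is valid. At any x set V(A)={w : Rxw}. Then □A holds at x, so A holds at x, i.e. Rxx.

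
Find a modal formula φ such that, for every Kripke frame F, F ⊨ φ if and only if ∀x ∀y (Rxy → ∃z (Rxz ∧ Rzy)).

This is density; the standard corresponding axiom is C4: □□q → □q.
Suppose □□q→□q is valid. Take Rxy and set V(q)={w : xR²w}. Then □□q at x, so □q at x, so q at y, i.e. ∃z(Rxz∧Rzy).

□□q → □q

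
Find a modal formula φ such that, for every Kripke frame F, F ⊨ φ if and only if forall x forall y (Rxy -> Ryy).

The condition is shift-reflexivity. The T□ schema □(□q → q) defines it.
Suppose □(□q→q) is valid. Take Rxy and set V(q)={w : Ryw}. Then at y, □q holds; since □(□q→q) at x, □q→q at y, so q at y, i.e. Ryy.

□(□q → q)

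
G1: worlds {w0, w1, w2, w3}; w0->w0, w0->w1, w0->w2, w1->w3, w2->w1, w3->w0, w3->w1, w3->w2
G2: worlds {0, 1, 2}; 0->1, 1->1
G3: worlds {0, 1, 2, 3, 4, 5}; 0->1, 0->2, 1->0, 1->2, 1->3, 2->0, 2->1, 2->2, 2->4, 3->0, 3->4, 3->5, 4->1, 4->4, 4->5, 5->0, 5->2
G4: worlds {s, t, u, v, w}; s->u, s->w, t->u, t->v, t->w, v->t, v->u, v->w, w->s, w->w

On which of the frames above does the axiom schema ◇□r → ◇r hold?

The schema corresponds to a generalized confluence (Geach) condition: ∀x ∀y (xRy → ∃w (yRw ∧ xRw)).
G1: fails — w0Rw1 but no w with w1Rw and w0Rw.
G2: ✓.
G3: fails — 3R0 but no w with 0Rw and 3Rw.
G4: fails — sRu but no w* with uRw* and sRw*.
Valid on: G2.

G2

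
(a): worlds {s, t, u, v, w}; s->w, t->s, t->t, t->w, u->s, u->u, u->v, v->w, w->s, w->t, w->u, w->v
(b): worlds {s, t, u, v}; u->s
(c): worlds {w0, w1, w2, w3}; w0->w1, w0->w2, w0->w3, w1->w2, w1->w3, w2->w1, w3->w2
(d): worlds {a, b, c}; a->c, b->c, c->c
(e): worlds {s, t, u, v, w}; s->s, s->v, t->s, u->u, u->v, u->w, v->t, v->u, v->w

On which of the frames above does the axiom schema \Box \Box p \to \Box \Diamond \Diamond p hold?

(a), (d)

This is the axiom for a generalized confluence (Geach) condition; its first-order frame correspondent is \forall x \forall z (xRz \to \exists w (x R^2 w \wedge z R^2 w)).
(a): condition met.
(b): fails — uRs but no w with uR²w and sR²w.
(c): fails — w3Rw2 but no w with w3R²w and w2R²w.
(d): condition met.
(e): fails — uRw but no w* with uR²w* and wR²w*.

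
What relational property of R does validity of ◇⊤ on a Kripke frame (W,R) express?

◇⊤ holds at w iff w has a successor, so frame-validity of ◇⊤ is exactly seriality. Equivalently via □p → ◇p:
Suppose □p→◇p is valid. At any x set V(p)=W. Then □p at x, so ◇p at x, so x has a successor.
Conversely, any frame satisfying ∀x ∃y Rxy validates the schema.
Frame condition: ∀x ∃y Rxy.

seriality: ∀x ∃y Rxy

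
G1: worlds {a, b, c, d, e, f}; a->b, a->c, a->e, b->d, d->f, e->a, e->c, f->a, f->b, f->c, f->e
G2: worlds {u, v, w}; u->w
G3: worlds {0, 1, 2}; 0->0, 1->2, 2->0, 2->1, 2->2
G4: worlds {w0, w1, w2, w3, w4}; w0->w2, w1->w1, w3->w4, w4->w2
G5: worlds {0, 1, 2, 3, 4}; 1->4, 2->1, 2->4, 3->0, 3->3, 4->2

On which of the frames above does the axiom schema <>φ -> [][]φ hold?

G2

Frame correspondent (Sahlqvist): forall x forall y forall z ((xRy & x R^2 z) -> exists w (y = w & z = w)) — i.e. a generalized confluence (Geach) condition.
G1: fails — aRb, aR²a but b ≠ a.
G2: satisfies the condition.
G3: fails — 1R2, 1R²0 but 2 ≠ 0.
G4: fails — w3Rw4, w3R²w2 but w4 ≠ w2.
G5: fails — 1R4, 1R²2 but 4 ≠ 2.
Valid on: G2.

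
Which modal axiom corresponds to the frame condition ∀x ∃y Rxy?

□q → ◇q

The condition is seriality. The D schema □q → ◇q defines it.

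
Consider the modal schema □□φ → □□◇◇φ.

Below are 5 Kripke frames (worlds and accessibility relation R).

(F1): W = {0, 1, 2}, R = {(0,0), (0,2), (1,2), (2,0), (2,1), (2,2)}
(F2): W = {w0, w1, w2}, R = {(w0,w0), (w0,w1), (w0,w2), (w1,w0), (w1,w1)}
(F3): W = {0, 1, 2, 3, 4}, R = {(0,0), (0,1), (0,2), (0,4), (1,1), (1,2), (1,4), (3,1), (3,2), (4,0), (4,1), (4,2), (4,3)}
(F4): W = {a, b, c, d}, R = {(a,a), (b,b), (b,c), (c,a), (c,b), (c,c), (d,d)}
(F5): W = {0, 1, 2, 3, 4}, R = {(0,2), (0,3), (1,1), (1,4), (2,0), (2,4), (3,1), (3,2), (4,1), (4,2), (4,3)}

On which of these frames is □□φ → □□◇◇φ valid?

The schema corresponds to a generalized confluence (Geach) condition: ∀x ∀z (xR²z → ∃w (xR²w ∧ zR²w)).
(F1): satisfies the condition.
(F2): fails — w0R²w2 but no w with w0R²w and w2R²w.
(F3): fails — 0R²2 but no w with 0R²w and 2R²w.
(F4): satisfies the condition.
(F5): satisfies the condition.
Valid on: (F1), (F4), (F5).

(F1), (F4), (F5)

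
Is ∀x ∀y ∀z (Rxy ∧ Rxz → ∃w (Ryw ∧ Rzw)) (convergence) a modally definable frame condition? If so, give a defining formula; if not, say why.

Yes — defined by ◇□r → □◇r

The condition is convergence. A defining modal formula is ◇□r → □◇r.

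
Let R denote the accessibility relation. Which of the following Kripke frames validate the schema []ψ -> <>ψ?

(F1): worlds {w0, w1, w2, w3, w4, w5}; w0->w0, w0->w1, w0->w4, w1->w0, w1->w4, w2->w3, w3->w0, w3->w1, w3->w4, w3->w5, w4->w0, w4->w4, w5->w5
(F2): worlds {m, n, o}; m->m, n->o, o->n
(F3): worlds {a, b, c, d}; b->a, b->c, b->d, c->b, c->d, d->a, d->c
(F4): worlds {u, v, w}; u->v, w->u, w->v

The schema corresponds to seriality: forall x exists y Rxy.
(F1): satisfies the condition.
(F2): satisfies the condition.
(F3): fails — world a has no successor.
(F4): fails — world v has no successor.
Valid on: (F1), (F2).

(F1), (F2)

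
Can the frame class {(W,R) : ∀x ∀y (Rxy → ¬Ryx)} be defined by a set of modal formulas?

Not modally definable

Modal frame validity is preserved under surjective bounded morphisms.
The 4-cycle (worlds a,b,c,d with a→b→c→d→a) is asymmetric. Mapping every world to a single reflexive point • is a surjective bounded morphism, and the reflexive point is not asymmetric (R•• but asymmetry requires ¬R••).
Hence asymmetry is not modally definable.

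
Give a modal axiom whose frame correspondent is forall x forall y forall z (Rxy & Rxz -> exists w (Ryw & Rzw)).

The condition is convergence. The .2 schema ◇□q → □◇q defines it.
Suppose ◇□q→□◇q is valid. Take Rxy, Rxz and set V(q)={w : Ryw}. Then □q at y so ◇□q at x, so □◇q at x, so ◇q at z, giving w with Rzw and Ryw.

◇□q → □◇q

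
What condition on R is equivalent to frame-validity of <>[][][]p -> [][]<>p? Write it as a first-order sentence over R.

This is a Sahlqvist (Geach-type) schema ◇^1□^3p → □^2◇^1p.
Minimal-valuation argument: fix x; take any y with xR^1y and any z with xR^2z. Set V(p) to the set of worlds R-reachable from y in exactly 3 steps. Then □^3p holds at y, so the antecedent holds at x; validity forces ◇^1p at z, giving a w with zR^1w and yR^3w.
First-order correspondent: forall x forall y forall z ((xRy & x R^2 z) -> exists w (y R^3 w & zRw)).

forall x forall y forall z ((xRy & x R^2 z) -> exists w (y R^3 w & zRw))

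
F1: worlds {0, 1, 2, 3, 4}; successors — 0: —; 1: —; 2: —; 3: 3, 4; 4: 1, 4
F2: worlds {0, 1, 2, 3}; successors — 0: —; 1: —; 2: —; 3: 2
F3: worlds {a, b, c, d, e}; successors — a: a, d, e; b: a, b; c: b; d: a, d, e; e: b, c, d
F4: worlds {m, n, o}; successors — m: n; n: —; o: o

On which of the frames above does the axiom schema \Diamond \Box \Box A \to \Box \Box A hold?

This is the axiom for a generalized confluence (Geach) condition; its first-order frame correspondent is \forall x \forall y \forall z ((xRy \wedge x R^2 z) \to \exists w (y R^2 w \wedge z = w)).
F1: fails — 3R4, 3R²3 but no w with 4R²w and 3=w.
F2: ✓.
F3: fails — aRe, aR²c but no w with eR²w and c=w.
F4: ✓.

F2, F4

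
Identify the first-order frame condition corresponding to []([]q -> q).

Shift-reflexivity

This schema is the T□ axiom.
Its frame correspondent is shift-reflexivity — forall x forall y (Rxy -> Ryy).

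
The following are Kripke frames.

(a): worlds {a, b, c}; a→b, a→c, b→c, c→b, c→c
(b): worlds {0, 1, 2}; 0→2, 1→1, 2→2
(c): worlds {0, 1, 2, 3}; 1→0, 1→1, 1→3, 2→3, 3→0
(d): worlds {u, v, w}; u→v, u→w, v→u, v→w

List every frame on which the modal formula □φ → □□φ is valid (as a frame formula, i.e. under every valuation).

(b)

The schema corresponds to transitivity: ∀x ∀y ∀z (Rxy ∧ Ryz → Rxz).
(a): fails — Rbc and Rcb but not Rbb.
(b): condition met.
(c): fails — R23 and R30 but not R20.
(d): fails — Ruv and Rvu but not Ruu.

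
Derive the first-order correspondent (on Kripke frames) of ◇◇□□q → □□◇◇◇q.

This is a Sahlqvist (Geach-type) schema ◇^2□^2q → □^2◇^3q.
First-order correspondent: ∀x ∀y ∀z ((xR²y ∧ xR²z) → ∃w (yR²w ∧ zR³w)).

∀x ∀y ∀z ((xR²y ∧ xR²z) → ∃w (yR²w ∧ zR³w))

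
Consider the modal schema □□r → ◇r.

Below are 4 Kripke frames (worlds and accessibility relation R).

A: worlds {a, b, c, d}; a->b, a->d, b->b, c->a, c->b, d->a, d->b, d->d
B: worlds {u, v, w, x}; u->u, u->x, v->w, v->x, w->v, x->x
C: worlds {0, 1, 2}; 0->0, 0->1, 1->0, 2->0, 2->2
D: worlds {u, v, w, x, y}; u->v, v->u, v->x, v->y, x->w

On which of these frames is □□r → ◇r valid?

This is the axiom for a generalized confluence (Geach) condition; its first-order frame correspondent is ∀x ∃w (xR²w ∧ xRw).
A: condition met.
B: fails — at w but no t with wR²t and wRt.
C: condition met.
D: fails — at u but no t with uR²t and uRt.

A, C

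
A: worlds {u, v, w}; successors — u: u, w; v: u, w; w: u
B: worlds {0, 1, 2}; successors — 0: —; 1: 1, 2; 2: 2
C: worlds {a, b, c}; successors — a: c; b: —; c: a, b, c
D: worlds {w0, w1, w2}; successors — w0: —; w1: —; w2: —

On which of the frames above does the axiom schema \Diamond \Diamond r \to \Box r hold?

Frame correspondent (Sahlqvist): \forall x \forall y \forall z ((x R^2 y \wedge xRz) \to \exists w (y = w \wedge z = w)) — i.e. a generalized confluence (Geach) condition.
A: fails — uR²u, uRw but u ≠ w.
B: fails — 1R²1, 1R2 but 1 ≠ 2.
C: fails — aR²a, aRc but a ≠ c.
D: ✓.

D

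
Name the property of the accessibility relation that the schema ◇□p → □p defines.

The Euclidean property

Equivalently (dual form): ◇p → □◇p.
Suppose ◇p→□◇p is valid. Take Rxy, Rxz and set V(p)={y}. Then ◇p at x, so □◇p at x, so ◇p at z, so some w with Rzw has p; w=y, i.e. Rzy. By symmetry of the argument, Ryz.
Conversely, on a frame with the Euclidean property the schema holds at every world under every valuation.
So the correspondent is the Euclidean property.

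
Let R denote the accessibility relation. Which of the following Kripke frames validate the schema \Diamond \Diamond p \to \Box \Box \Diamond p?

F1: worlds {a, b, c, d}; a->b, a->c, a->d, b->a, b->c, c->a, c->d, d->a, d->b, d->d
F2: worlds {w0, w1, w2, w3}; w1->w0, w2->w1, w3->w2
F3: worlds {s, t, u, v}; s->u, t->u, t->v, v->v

This is the axiom for a generalized confluence (Geach) condition; its first-order frame correspondent is \forall x \forall y \forall z ((x R^2 y \wedge x R^2 z) \to \exists w (y = w \wedge zRw)).
F1: fails — aR²a, aR²a but no w with a=w and aRw.
F2: fails — w2R²w0, w2R²w0 but no w with w0=w and w0Rw.
F3: holds.

F3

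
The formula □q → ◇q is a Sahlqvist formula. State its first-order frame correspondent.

Seriality

This schema is the D axiom.
It corresponds to seriality: ∀x ∃y Rxy.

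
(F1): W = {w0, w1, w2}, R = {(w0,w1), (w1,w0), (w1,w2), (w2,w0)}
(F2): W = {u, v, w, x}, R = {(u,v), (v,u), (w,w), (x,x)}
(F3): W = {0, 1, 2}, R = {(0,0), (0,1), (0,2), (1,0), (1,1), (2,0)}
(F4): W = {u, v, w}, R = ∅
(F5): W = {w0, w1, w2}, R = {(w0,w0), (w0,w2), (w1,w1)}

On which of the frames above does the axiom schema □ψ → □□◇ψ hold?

(F2), (F3), (F4)

This is the axiom for a generalized confluence (Geach) condition; its first-order frame correspondent is ∀x ∀z (xR²z → ∃w (xRw ∧ zRw)).
(F1): fails — w0R²w2 but no w with w0Rw and w2Rw.
(F2): holds.
(F3): holds.
(F4): holds.
(F5): fails — w0R²w2 but no w with w0Rw and w2Rw.
Valid on: (F2), (F3), (F4).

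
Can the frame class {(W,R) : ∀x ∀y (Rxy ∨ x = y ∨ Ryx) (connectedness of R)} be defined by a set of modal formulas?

Any modally definable frame class is closed under disjoint unions.
Take 4 disjoint single-world reflexive frames: each is trivially connected, but their disjoint union has 4 worlds with no edge between distinct components, so it is not connected.
So no modal formula (or set of formulas) defines exactly the connected frames.

No — not modally definable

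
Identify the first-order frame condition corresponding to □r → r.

reflexivity: ∀x Rxx

Suppose □r→r is valid. At any x set V(r)={w : Rxw}. Then □r holds at x, so r holds at x, i.e. Rxx.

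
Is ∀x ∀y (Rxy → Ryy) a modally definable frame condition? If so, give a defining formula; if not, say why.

The condition is shift-reflexivity. A defining modal formula is □(□p → p).

Yes, by □(□p → p)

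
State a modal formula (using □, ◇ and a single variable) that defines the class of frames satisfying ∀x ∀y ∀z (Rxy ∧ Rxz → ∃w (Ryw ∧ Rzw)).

◇□q → □◇q

This is convergence; the standard corresponding axiom is .2: ◇□q → □◇q.
Suppose ◇□q→□◇q is valid. Take Rxy, Rxz and set V(q)={w : Ryw}. Then □q at y so ◇□q at x, so □◇q at x, so ◇q at z, giving w with Rzw and Ryw.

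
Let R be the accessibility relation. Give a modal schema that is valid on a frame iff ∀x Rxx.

The condition is reflexivity. The T schema □q → q defines it.
Suppose □q→q is valid. At any x set V(q)={w : Rxw}. Then □q holds at x, so q holds at x, i.e. Rxx.

□q → q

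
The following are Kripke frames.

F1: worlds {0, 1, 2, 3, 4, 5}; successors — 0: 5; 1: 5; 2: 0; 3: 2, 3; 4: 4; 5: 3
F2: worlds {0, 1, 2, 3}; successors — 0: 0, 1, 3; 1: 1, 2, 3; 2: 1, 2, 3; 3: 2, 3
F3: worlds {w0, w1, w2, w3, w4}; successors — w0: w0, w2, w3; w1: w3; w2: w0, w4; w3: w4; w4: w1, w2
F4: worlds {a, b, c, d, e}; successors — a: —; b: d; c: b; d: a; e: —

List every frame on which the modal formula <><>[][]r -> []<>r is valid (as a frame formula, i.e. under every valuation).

F2

The schema corresponds to a generalized confluence (Geach) condition: forall x forall y forall z ((x R^2 y & xRz) -> exists w (y R^2 w & zRw)).
F1: fails — 2R²5, 2R0 but no w with 5R²w and 0Rw.
F2: holds.
F3: fails — w0R²w2, w0Rw3 but no w with w2R²w and w3Rw.
F4: fails — bR²a, bRd but no w with aR²w and dRw.
Valid on: F2.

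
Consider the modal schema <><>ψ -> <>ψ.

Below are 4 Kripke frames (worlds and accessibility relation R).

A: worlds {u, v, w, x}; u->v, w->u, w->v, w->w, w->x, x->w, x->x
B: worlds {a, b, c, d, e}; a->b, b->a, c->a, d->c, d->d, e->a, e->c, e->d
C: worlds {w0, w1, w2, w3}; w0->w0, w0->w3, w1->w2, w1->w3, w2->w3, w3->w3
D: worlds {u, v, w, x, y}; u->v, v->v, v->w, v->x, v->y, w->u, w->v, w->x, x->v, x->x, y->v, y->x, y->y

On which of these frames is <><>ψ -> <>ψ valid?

Frame correspondent (Sahlqvist): forall x forall y forall z (Rxy & Ryz -> Rxz) — i.e. transitivity.
A: fails — Rxw and Rwu but not Rxu.
B: fails — Rdc and Rca but not Rda.
C: holds.
D: fails — Ruv and Rvw but not Ruw.
Valid on: C.

C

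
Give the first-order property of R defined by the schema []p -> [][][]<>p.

forall x forall z (x R^3 z -> exists w (xRw & zRw))

This is a Sahlqvist (Geach-type) schema ◇^0□^1p → □^3◇^1p.
Minimal-valuation argument: fix x; take any y with xR^0y and any z with xR^3z. Set V(p) to the set of worlds R-reachable from y in exactly 1 step. Then □^1p holds at y, so the antecedent holds at x; validity forces ◇^1p at z, giving a w with zR^1w and yR^1w.
First-order correspondent: forall x forall z (x R^3 z -> exists w (xRw & zRw)).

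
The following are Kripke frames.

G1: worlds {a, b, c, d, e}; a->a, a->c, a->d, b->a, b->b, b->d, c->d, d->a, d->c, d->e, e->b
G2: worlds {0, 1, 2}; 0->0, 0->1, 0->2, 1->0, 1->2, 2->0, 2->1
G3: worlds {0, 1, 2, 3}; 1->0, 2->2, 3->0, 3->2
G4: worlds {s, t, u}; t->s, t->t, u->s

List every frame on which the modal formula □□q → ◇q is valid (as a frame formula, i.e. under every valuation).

Frame correspondent (Sahlqvist): ∀x ∃w (xR²w ∧ xRw) — i.e. a generalized confluence (Geach) condition.
G1: fails — at c but no w with cR²w and cRw.
G2: satisfies the condition.
G3: fails — at 0 but no w with 0R²w and 0Rw.
G4: fails — at s but no w with sR²w and sRw.
Valid on: G2.

G2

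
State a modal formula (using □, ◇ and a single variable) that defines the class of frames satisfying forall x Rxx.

The condition is reflexivity. The T schema □p → p defines it.
Suppose □p→p is valid. At any x set V(p)={w : Rxw}. Then □p holds at x, so p holds at x, i.e. Rxx.

□p → p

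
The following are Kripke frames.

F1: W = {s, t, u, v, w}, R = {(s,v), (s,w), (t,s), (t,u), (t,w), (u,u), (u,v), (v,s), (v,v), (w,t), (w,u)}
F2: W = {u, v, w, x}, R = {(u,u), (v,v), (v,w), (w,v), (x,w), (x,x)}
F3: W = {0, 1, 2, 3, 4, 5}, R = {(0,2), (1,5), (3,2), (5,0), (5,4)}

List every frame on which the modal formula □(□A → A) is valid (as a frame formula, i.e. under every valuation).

none

This is the axiom for shift-reflexivity; its first-order frame correspondent is ∀x ∀y (Rxy → Ryy).
F1: fails — Rwt but not Rtt.
F2: fails — Rxw but not Rww.
F3: fails — R32 but not R22.
Valid on no frame.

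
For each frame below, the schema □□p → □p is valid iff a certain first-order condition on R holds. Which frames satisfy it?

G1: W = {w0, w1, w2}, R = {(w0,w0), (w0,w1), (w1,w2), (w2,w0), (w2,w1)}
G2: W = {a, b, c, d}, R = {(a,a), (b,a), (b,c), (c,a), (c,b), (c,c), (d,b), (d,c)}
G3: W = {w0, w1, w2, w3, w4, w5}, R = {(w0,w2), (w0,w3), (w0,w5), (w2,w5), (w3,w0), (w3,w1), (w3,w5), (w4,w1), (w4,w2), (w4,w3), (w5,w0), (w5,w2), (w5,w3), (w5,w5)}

Frame correspondent (Sahlqvist): ∀x ∀y (Rxy → ∃z (Rxz ∧ Rzy)) — i.e. density.
G1: fails — Rw1w2 but no z with Rw1z and Rzw2.
G2: condition met.
G3: fails — Rw3w1 but no z with Rw3z and Rzw1.

G2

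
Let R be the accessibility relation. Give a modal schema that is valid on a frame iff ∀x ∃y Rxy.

The condition is seriality. The D schema □q → ◇q defines it.
Suppose □q→◇q is valid. At any x set V(q)=W. Then □q at x, so ◇q at x, so x has a successor.

□q → ◇q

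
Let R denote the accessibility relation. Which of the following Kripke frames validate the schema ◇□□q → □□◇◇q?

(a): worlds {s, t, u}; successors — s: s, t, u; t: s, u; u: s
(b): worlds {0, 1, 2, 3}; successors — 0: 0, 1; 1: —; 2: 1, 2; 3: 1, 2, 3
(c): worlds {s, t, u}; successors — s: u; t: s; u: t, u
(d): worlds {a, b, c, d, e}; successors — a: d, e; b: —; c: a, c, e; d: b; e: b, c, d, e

The schema corresponds to a generalized confluence (Geach) condition: ∀x ∀y ∀z ((xRy ∧ xR²z) → ∃w (yR²w ∧ zR²w)).
(a): holds.
(b): fails — 0R0, 0R²1 but no w with 0R²w and 1R²w.
(c): holds.
(d): fails — aRd, aR²b but no w with dR²w and bR²w.

(a), (c)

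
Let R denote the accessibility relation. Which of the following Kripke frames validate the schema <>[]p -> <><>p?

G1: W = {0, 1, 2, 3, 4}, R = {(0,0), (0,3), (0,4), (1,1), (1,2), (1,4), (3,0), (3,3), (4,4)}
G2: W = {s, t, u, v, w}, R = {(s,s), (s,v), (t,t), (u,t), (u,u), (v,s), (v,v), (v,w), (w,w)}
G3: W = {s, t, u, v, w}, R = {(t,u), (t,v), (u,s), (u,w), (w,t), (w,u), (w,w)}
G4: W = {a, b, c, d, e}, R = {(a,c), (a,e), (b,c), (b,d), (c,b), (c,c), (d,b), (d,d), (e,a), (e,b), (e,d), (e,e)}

Frame correspondent (Sahlqvist): forall x forall y (xRy -> exists w (yRw & x R^2 w)) — i.e. a generalized confluence (Geach) condition.
G1: fails — 1R2 but no w with 2Rw and 1R²w.
G2: holds.
G3: fails — tRv but no w* with vRw* and tR²w*.
G4: holds.

G2, G4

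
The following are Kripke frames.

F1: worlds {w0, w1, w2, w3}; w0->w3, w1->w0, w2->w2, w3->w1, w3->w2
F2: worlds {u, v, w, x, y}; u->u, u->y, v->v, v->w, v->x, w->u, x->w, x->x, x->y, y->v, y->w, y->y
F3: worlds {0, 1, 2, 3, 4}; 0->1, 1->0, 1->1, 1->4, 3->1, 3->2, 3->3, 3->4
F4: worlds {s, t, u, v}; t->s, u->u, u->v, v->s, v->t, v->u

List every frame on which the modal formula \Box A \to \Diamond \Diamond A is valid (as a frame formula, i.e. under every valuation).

F2

Frame correspondent (Sahlqvist): \forall x \exists w (xRw \wedge x R^2 w) — i.e. a generalized confluence (Geach) condition.
F1: fails — at w0 but no w with w0Rw and w0R²w.
F2: satisfies the condition.
F3: fails — at 2 but no w with 2Rw and 2R²w.
F4: fails — at s but no w with sRw and sR²w.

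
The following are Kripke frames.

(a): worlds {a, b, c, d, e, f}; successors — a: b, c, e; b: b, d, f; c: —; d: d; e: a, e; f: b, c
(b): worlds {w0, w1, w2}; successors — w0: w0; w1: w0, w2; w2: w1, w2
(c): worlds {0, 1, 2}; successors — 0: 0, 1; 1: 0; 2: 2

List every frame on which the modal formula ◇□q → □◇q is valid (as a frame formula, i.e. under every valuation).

Frame correspondent (Sahlqvist): ∀x ∀y ∀z (Rxy ∧ Rxz → ∃w (Ryw ∧ Rzw)) — i.e. convergence.
(a): fails — Rab and Rae but b and e have no common successor.
(b): fails — Rw1w2 and Rw1w0 but w2 and w0 have no common successor.
(c): holds.

(c)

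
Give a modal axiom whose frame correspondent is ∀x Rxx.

□r → r

The condition is reflexivity. The T schema □r → r defines it.
Suppose □r→r is valid. At any x set V(r)={w : Rxw}. Then □r holds at x, so r holds at x, i.e. Rxx.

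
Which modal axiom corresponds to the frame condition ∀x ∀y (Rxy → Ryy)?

□(□p → p)

The condition is shift-reflexivity. The T□ schema □(□p → p) defines it.
Suppose □(□p→p) is valid. Take Rxy and set V(p)={w : Ryw}. Then at y, □p holds; since □(□p→p) at x, □p→p at y, so p at y, i.e. Ryy.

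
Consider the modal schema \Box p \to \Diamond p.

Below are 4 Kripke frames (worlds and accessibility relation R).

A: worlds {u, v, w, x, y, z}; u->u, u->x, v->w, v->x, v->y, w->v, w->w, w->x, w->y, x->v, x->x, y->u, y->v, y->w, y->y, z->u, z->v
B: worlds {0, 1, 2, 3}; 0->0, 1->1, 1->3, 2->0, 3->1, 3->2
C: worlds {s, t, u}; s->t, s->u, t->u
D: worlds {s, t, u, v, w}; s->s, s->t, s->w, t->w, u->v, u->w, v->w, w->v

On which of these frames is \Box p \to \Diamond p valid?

Frame correspondent (Sahlqvist): \forall x \exists y Rxy — i.e. seriality.
A: satisfies the condition.
B: satisfies the condition.
C: fails — world u has no successor.
D: satisfies the condition.
Valid on: A, B, D.

A, B, D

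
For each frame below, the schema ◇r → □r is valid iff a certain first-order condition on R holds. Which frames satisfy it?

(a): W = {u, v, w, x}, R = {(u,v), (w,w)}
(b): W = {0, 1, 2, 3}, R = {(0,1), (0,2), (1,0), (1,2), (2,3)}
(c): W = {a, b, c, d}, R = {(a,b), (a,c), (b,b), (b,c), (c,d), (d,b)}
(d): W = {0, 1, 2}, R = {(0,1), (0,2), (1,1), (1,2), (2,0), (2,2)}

(a)

The schema corresponds to partial functionality: ∀x ∀y ∀z (Rxy ∧ Rxz → y = z).
(a): holds.
(b): fails — 0 sees both 1 and 2.
(c): fails — a sees both b and c.
(d): fails — 0 sees both 1 and 2.
Valid on: (a).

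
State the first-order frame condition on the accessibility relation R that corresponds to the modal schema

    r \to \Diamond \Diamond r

\forall x \exists w (x = w \wedge x R^2 w)

This is a Sahlqvist (Geach-type) schema ◇^0□^0r → □^0◇^2r.
First-order correspondent: \forall x \exists w (x = w \wedge x R^2 w).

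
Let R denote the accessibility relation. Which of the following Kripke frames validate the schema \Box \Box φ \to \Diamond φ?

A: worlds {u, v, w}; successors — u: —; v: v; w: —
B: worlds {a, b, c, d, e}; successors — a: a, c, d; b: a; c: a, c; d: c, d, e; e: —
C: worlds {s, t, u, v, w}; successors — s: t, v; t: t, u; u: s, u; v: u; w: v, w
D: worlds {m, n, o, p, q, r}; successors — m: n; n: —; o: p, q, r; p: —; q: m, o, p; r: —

Frame correspondent (Sahlqvist): \forall x \exists w (x R^2 w \wedge xRw) — i.e. a generalized confluence (Geach) condition.
A: fails — at u but no t with uR²t and uRt.
B: fails — at e but no w with eR²w and eRw.
C: satisfies the condition.
D: fails — at m but no w with mR²w and mRw.

C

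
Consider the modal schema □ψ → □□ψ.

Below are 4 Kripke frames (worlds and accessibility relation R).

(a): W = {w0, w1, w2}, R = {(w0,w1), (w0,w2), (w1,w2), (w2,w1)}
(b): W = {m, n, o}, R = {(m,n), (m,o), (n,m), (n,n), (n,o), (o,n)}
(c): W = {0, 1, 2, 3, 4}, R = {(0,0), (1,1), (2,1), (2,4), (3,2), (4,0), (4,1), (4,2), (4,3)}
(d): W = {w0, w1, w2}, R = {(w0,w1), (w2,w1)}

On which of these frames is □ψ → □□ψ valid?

(d)

This is the axiom for transitivity; its first-order frame correspondent is ∀x ∀y ∀z (Rxy ∧ Ryz → Rxz).
(a): fails — Rw1w2 and Rw2w1 but not Rw1w1.
(b): fails — Ron and Rno but not Roo.
(c): fails — R32 and R21 but not R31.
(d): condition met.
Valid on: (d).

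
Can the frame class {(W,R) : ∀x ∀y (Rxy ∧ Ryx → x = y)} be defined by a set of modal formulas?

Any modally definable frame class is closed under surjective bounded morphisms.
The 4-cycle (worlds s,t,u,v with s→t→u→v→s) is antisymmetric. Sending even-indexed worlds to s and odd-indexed worlds to t is a surjective bounded morphism onto the two-world frame with s↔t, which is not antisymmetric.
So no modal formula (or set of formulas) defines exactly the antisymmetric frames.

Not definable by any modal formula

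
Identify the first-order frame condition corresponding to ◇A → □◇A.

This schema is the 5 axiom.
It corresponds to the Euclidean property: ∀x ∀y ∀z (Rxy ∧ Rxz → Ryz).

the Euclidean property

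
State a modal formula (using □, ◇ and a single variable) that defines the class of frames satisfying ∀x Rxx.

A defining formula is □q → q (the T axiom).

□q → q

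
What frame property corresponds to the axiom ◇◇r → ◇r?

Transitivity

This is a form of the 4 axiom.
It corresponds to transitivity: ∀x ∀y ∀z (Rxy ∧ Ryz → Rxz).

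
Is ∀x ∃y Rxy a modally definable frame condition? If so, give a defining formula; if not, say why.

Yes: it is seriality, defined by the D schema □p → ◇p.
Suppose □p→◇p is valid. At any x set V(p)=W. Then □p at x, so ◇p at x, so x has a successor.

Yes, by □p → ◇p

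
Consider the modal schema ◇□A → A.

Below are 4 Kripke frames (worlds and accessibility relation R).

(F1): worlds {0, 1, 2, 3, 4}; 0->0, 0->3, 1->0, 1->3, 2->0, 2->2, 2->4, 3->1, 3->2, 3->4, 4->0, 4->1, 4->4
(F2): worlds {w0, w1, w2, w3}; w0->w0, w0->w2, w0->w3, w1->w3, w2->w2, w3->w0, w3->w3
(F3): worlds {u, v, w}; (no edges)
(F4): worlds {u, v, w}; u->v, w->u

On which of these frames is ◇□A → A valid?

This is the axiom for symmetry; its first-order frame correspondent is ∀x ∀y (Rxy → Ryx).
(F1): fails — R10 but not R01.
(F2): fails — Rw1w3 but not Rw3w1.
(F3): holds.
(F4): fails — Ruv but not Rvu.
Valid on: (F3).

(F3)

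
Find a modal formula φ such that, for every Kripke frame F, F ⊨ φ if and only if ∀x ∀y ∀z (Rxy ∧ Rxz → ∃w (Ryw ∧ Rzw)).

This is convergence; the standard corresponding axiom is .2: ◇□ψ → □◇ψ.

◇□ψ → □◇ψ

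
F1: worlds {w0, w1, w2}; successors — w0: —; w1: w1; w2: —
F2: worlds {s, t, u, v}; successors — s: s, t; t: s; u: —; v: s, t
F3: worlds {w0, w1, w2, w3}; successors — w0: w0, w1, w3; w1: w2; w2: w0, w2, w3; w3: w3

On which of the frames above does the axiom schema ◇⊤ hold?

Frame correspondent (Sahlqvist): ∀x ∃y Rxy — i.e. seriality.
F1: fails — world w0 has no successor.
F2: fails — world u has no successor.
F3: condition met.

F3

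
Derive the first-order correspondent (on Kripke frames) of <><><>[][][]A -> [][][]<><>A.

This is a Sahlqvist (Geach-type) schema ◇^3□^3A → □^3◇^2A.
Minimal-valuation argument: fix x; take any y with xR^3y and any z with xR^3z. Set V(A) to the set of worlds R-reachable from y in exactly 3 steps. Then □^3A holds at y, so the antecedent holds at x; validity forces ◇^2A at z, giving a w with zR^2w and yR^3w.
First-order correspondent: forall x forall y forall z ((x R^3 y & x R^3 z) -> exists w (y R^3 w & z R^2 w)).

forall x forall y forall z ((x R^3 y & x R^3 z) -> exists w (y R^3 w & z R^2 w))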